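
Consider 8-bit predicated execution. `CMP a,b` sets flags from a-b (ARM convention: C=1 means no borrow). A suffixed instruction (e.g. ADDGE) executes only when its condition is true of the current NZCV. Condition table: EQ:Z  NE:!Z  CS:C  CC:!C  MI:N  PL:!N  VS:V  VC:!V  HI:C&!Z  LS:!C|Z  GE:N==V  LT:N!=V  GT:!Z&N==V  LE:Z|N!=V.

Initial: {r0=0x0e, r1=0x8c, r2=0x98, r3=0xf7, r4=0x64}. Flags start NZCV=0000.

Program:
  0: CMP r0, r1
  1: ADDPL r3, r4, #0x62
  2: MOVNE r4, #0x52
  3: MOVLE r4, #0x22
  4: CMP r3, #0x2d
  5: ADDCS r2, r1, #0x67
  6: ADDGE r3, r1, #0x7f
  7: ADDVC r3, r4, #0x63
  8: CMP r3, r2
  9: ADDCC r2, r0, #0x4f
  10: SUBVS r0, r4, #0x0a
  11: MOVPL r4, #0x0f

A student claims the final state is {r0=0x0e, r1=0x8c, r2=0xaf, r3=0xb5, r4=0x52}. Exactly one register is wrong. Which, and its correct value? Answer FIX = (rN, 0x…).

[0] flags=1001 → (cmp)
[1] flags=1001 PL?F → skip
[2] flags=1001 NE?T → r4=0x52
[3] flags=1001 LE?F → skip
[4] flags=1010 → (cmp)
[5] flags=1010 CS?T → r2=0xf3
[6] flags=1010 GE?F → skip
[7] flags=1010 VC?T → r3=0xb5
[8] flags=1000 → (cmp)
[9] flags=1000 CC?T → r2=0x5d
[10] flags=1000 VS?F → skip
[11] flags=1000 PL?F → skip

FIX = (r2, 0x5d)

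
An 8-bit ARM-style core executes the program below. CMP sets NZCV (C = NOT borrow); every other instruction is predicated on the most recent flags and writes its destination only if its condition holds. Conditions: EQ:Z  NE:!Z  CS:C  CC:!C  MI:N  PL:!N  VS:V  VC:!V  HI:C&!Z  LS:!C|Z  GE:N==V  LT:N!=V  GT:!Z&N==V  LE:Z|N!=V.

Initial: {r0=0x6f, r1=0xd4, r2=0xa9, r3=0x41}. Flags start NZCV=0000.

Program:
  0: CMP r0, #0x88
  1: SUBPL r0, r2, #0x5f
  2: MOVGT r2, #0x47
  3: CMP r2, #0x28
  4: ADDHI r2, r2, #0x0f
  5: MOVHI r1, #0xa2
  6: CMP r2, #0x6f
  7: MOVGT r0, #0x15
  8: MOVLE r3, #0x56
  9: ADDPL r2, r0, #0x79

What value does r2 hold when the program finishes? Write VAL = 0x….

VAL = 0x56

0: ✓ CMP  NZCV=1001
1: · SUBPL
2: ✓ MOVGT  r2←0x47
3: ✓ CMP  NZCV=0010
4: ✓ ADDHI  r2←0x56
5: ✓ MOVHI  r1←0xa2
6: ✓ CMP  NZCV=1000
7: · MOVGT
8: ✓ MOVLE  r3←0x56
9: · ADDPL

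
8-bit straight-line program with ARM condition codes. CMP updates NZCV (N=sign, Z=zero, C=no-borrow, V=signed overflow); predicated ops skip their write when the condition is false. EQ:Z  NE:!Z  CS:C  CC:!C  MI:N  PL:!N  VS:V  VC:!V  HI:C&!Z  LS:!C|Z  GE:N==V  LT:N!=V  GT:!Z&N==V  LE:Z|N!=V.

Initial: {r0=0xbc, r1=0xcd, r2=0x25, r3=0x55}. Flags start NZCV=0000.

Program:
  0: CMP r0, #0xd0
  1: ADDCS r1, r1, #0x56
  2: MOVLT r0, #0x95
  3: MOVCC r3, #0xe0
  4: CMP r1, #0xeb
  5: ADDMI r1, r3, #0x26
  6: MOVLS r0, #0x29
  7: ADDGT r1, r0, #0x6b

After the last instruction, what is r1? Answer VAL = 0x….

0: ✓ CMP  NZCV=1000
1: · ADDCS
2: ✓ MOVLT  r0←0x95
3: ✓ MOVCC  r3←0xe0
4: ✓ CMP  NZCV=1000
5: ✓ ADDMI  r1←0x06
6: ✓ MOVLS  r0←0x29
7: · ADDGT

VAL = 0x06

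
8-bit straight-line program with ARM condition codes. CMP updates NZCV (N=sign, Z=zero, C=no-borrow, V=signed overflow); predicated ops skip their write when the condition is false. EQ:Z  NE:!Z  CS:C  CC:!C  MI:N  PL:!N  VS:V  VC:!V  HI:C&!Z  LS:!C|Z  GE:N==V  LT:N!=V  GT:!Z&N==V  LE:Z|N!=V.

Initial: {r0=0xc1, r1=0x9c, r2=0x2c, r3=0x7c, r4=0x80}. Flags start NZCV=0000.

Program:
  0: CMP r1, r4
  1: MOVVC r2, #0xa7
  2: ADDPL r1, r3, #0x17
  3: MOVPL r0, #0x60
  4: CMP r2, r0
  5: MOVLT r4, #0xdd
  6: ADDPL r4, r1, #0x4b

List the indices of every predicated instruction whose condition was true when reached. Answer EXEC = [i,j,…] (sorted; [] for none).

EXEC = [1,2,3,5,6]

0: ✓ CMP  NZCV=0010
1: ✓ MOVVC  r2←0xa7
2: ✓ ADDPL  r1←0x93
3: ✓ MOVPL  r0←0x60
4: ✓ CMP  NZCV=0011
5: ✓ MOVLT  r4←0xdd
6: ✓ ADDPL  r4←0xde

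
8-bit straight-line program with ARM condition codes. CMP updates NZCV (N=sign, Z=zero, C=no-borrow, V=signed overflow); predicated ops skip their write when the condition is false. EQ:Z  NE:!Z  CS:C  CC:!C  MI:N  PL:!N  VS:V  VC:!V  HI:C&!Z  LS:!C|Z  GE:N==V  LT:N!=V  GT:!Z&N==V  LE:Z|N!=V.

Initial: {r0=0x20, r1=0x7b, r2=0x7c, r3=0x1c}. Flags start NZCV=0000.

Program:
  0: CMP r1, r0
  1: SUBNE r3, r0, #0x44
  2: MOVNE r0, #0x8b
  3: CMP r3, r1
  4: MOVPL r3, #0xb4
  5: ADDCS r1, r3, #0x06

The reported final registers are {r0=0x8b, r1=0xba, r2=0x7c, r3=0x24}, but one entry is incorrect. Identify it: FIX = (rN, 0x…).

0: ✓ CMP  NZCV=0010
1: ✓ SUBNE  r3←0xdc
2: ✓ MOVNE  r0←0x8b
3: ✓ CMP  NZCV=0011
4: ✓ MOVPL  r3←0xb4
5: ✓ ADDCS  r1←0xba

FIX = (r3, 0xb4)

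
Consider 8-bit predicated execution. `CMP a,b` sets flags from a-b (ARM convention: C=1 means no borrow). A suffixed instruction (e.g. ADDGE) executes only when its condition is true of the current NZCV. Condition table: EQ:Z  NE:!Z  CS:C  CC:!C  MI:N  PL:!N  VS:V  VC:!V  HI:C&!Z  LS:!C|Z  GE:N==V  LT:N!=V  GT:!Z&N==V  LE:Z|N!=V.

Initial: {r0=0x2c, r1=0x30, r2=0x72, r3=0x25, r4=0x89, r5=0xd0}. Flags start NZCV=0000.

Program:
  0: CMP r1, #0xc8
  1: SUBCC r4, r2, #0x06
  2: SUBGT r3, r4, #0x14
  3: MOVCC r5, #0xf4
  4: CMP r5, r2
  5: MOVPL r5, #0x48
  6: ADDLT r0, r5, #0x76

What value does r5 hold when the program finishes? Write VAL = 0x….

VAL = 0xf4

0: ✓ CMP  NZCV=0000
1: ✓ SUBCC  r4←0x6c
2: ✓ SUBGT  r3←0x58
3: ✓ MOVCC  r5←0xf4
4: ✓ CMP  NZCV=1010
5: · MOVPL
6: ✓ ADDLT  r0←0x6a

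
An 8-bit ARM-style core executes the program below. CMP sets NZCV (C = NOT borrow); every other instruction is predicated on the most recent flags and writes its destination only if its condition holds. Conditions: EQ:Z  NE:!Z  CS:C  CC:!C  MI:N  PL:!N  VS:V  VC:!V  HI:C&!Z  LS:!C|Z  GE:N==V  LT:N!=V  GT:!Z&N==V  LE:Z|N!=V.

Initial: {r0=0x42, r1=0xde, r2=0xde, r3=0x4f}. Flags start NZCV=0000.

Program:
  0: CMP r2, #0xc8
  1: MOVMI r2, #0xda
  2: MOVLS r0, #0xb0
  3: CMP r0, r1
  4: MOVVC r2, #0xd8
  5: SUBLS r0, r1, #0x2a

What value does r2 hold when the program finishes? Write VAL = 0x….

0: ✓ CMP  NZCV=0010
1: · MOVMI
2: · MOVLS
3: ✓ CMP  NZCV=0000
4: ✓ MOVVC  r2←0xd8
5: ✓ SUBLS  r0←0xb4

VAL = 0xd8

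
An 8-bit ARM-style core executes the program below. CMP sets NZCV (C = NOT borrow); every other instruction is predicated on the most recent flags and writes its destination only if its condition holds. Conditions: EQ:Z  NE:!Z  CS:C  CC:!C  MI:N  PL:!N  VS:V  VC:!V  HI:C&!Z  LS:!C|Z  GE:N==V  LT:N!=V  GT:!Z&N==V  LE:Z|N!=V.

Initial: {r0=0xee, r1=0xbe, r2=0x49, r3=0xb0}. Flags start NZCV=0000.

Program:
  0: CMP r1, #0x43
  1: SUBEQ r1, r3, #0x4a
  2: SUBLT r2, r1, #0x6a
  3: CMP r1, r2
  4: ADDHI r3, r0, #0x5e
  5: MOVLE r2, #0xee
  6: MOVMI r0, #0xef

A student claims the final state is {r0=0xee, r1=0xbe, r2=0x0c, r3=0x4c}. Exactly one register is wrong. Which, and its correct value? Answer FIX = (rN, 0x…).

[0] flags=0011 → (cmp)
[1] flags=0011 EQ?F → skip
[2] flags=0011 LT?T → r2=0x54
[3] flags=0011 → (cmp)
[4] flags=0011 HI?T → r3=0x4c
[5] flags=0011 LE?T → r2=0xee
[6] flags=0011 MI?F → skip

FIX = (r2, 0xee)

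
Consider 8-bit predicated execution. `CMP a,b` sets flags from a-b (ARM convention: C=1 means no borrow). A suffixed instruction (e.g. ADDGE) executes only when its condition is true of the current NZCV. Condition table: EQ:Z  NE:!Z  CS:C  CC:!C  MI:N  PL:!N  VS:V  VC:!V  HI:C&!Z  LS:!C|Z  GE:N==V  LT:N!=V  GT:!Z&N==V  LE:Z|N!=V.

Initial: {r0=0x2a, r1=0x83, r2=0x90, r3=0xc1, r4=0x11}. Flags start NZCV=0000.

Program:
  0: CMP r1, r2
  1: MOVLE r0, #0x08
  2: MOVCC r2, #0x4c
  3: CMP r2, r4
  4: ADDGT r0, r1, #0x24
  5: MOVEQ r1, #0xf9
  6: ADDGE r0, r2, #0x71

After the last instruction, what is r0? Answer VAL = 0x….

[0] flags=1000 → (cmp)
[1] flags=1000 LE?T → r0=0x08
[2] flags=1000 CC?T → r2=0x4c
[3] flags=0010 → (cmp)
[4] flags=0010 GT?T → r0=0xa7
[5] flags=0010 EQ?F → skip
[6] flags=0010 GE?T → r0=0xbd

VAL = 0xbd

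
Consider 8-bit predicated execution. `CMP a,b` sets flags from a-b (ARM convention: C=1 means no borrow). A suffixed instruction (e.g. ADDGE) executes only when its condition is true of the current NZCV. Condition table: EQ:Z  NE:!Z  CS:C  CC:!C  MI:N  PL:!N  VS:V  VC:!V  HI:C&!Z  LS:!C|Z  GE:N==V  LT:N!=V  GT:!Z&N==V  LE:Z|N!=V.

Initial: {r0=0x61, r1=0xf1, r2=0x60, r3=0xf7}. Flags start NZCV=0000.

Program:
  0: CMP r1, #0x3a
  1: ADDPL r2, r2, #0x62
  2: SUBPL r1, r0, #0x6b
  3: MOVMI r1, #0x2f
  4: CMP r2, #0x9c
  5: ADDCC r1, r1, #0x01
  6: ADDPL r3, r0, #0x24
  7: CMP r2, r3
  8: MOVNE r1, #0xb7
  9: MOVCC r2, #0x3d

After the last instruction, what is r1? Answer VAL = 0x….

VAL = 0xb7

0: ✓ CMP  NZCV=1010
1: · ADDPL
2: · SUBPL
3: ✓ MOVMI  r1←0x2f
4: ✓ CMP  NZCV=1001
5: ✓ ADDCC  r1←0x30
6: · ADDPL
7: ✓ CMP  NZCV=0000
8: ✓ MOVNE  r1←0xb7
9: ✓ MOVCC  r2←0x3d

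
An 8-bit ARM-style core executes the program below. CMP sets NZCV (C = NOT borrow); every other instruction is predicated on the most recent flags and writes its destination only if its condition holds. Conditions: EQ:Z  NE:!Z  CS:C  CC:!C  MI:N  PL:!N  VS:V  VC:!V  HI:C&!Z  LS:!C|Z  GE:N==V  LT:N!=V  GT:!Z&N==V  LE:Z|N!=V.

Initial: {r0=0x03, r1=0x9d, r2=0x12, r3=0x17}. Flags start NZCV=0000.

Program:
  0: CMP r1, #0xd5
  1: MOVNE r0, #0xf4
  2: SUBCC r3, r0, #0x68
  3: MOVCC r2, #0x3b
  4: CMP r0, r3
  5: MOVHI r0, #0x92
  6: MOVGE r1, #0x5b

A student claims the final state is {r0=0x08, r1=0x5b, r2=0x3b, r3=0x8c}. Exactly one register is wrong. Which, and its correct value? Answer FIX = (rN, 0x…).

FIX = (r0, 0x92)

0: ✓ CMP  NZCV=1000
1: ✓ MOVNE  r0←0xf4
2: ✓ SUBCC  r3←0x8c
3: ✓ MOVCC  r2←0x3b
4: ✓ CMP  NZCV=0010
5: ✓ MOVHI  r0←0x92
6: ✓ MOVGE  r1←0x5b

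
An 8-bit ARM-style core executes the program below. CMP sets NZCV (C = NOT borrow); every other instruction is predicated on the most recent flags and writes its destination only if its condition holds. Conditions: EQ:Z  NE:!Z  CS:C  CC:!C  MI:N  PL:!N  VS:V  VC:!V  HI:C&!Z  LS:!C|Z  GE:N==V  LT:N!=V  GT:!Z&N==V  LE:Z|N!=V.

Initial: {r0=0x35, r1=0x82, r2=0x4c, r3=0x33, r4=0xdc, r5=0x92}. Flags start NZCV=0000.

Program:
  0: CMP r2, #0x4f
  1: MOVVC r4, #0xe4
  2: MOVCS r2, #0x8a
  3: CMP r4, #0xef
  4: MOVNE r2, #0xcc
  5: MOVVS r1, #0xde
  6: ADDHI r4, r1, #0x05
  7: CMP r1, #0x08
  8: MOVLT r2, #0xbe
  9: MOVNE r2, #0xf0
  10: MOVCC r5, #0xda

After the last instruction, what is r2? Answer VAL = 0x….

[0] flags=1000 → (cmp)
[1] flags=1000 VC?T → r4=0xe4
[2] flags=1000 CS?F → skip
[3] flags=1000 → (cmp)
[4] flags=1000 NE?T → r2=0xcc
[5] flags=1000 VS?F → skip
[6] flags=1000 HI?F → skip
[7] flags=0011 → (cmp)
[8] flags=0011 LT?T → r2=0xbe
[9] flags=0011 NE?T → r2=0xf0
[10] flags=0011 CC?F → skip

VAL = 0xf0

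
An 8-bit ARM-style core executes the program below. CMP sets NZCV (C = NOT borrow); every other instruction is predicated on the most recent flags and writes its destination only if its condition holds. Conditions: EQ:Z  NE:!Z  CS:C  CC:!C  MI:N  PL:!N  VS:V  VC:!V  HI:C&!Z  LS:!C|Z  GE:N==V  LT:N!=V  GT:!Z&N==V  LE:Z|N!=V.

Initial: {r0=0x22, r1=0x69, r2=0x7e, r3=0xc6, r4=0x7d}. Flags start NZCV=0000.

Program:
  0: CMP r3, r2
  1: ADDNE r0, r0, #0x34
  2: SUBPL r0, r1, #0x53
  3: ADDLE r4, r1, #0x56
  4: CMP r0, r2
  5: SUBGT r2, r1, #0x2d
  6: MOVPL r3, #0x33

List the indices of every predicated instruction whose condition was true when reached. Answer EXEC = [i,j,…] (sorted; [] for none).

EXEC = [1,2,3]

0: ✓ CMP  NZCV=0011
1: ✓ ADDNE  r0←0x56
2: ✓ SUBPL  r0←0x16
3: ✓ ADDLE  r4←0xbf
4: ✓ CMP  NZCV=1000
5: · SUBGT
6: · MOVPL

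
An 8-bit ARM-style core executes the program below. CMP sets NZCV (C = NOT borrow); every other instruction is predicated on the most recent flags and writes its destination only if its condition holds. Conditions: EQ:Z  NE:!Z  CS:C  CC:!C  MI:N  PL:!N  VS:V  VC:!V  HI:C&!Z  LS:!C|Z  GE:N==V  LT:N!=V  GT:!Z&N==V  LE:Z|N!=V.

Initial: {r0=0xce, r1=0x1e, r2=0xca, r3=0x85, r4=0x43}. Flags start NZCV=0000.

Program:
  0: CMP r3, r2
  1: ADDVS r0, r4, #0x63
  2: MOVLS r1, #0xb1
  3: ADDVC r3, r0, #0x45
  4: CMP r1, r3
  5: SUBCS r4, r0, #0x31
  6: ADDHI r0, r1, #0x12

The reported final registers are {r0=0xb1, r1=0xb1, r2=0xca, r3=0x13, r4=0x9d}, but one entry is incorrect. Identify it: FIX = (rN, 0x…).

FIX = (r0, 0xc3)

[0] flags=1000 → (cmp)
[1] flags=1000 VS?F → skip
[2] flags=1000 LS?T → r1=0xb1
[3] flags=1000 VC?T → r3=0x13
[4] flags=1010 → (cmp)
[5] flags=1010 CS?T → r4=0x9d
[6] flags=1010 HI?T → r0=0xc3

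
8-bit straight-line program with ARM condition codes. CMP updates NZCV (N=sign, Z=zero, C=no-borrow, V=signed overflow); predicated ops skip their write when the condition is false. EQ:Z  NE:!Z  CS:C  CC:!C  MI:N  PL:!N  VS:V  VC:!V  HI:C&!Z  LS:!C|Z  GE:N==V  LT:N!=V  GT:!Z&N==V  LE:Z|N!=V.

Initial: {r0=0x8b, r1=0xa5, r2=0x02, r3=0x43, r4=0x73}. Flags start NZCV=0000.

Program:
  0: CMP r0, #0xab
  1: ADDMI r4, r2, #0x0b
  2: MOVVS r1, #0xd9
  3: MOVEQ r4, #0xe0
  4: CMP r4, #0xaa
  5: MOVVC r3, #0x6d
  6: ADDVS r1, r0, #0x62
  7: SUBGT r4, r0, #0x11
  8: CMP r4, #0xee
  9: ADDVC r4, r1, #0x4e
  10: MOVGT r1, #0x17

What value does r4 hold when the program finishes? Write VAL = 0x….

VAL = 0x7a

0: ✓ CMP  NZCV=1000
1: ✓ ADDMI  r4←0x0d
2: · MOVVS
3: · MOVEQ
4: ✓ CMP  NZCV=0000
5: ✓ MOVVC  r3←0x6d
6: · ADDVS
7: ✓ SUBGT  r4←0x7a
8: ✓ CMP  NZCV=1001
9: · ADDVC
10: ✓ MOVGT  r1←0x17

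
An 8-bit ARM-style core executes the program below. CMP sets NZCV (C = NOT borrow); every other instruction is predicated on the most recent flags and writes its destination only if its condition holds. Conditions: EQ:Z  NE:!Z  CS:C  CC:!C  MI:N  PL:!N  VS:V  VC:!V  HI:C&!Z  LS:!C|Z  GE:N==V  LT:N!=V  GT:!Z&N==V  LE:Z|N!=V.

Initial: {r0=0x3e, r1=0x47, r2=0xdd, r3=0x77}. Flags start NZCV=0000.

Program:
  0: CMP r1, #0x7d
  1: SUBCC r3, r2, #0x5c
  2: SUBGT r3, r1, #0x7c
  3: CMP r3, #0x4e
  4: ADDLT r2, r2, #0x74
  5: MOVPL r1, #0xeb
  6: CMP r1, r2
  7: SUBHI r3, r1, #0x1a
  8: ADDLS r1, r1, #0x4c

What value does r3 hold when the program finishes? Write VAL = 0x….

0: ✓ CMP  NZCV=1000
1: ✓ SUBCC  r3←0x81
2: · SUBGT
3: ✓ CMP  NZCV=0011
4: ✓ ADDLT  r2←0x51
5: ✓ MOVPL  r1←0xeb
6: ✓ CMP  NZCV=1010
7: ✓ SUBHI  r3←0xd1
8: · ADDLS

VAL = 0xd1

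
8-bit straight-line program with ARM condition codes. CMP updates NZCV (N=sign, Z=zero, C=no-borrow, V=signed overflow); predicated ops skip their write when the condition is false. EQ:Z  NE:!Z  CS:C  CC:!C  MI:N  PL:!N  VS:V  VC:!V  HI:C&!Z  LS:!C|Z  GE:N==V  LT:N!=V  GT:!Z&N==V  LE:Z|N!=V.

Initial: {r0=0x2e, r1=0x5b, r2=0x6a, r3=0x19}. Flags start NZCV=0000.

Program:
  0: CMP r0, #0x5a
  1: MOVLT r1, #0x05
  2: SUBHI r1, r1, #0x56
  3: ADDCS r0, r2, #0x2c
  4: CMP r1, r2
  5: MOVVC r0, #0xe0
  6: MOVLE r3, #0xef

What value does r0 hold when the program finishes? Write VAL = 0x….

VAL = 0xe0

0: ✓ CMP  NZCV=1000
1: ✓ MOVLT  r1←0x05
2: · SUBHI
3: · ADDCS
4: ✓ CMP  NZCV=1000
5: ✓ MOVVC  r0←0xe0
6: ✓ MOVLE  r3←0xef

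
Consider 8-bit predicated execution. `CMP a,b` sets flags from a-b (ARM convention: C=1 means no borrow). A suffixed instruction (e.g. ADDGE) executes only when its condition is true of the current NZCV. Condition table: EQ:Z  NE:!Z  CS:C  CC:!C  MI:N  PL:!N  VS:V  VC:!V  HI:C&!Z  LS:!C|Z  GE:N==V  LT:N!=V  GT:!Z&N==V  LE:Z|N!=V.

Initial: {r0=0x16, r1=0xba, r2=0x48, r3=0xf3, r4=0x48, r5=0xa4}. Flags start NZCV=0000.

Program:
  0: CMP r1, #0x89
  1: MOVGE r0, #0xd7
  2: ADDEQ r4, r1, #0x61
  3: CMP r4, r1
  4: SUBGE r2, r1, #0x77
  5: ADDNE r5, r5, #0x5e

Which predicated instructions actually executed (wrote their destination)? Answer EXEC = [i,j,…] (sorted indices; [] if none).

0: ✓ CMP  NZCV=0010
1: ✓ MOVGE  r0←0xd7
2: · ADDEQ
3: ✓ CMP  NZCV=1001
4: ✓ SUBGE  r2←0x43
5: ✓ ADDNE  r5←0x02

EXEC = [1,4,5]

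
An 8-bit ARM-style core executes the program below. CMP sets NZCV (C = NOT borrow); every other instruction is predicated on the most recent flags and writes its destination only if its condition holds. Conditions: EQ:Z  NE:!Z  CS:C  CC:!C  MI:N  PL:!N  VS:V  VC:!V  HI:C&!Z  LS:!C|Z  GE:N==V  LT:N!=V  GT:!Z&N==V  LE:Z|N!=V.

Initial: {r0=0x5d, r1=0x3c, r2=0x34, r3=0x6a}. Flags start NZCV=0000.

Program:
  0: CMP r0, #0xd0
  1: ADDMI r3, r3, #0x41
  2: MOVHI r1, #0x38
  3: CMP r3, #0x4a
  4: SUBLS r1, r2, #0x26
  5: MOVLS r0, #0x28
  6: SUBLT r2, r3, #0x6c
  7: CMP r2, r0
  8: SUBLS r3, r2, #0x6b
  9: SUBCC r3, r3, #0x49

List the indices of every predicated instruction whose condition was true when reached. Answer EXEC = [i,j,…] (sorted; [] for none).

[0] flags=1001 → (cmp)
[1] flags=1001 MI?T → r3=0xab
[2] flags=1001 HI?F → skip
[3] flags=0011 → (cmp)
[4] flags=0011 LS?F → skip
[5] flags=0011 LS?F → skip
[6] flags=0011 LT?T → r2=0x3f
[7] flags=1000 → (cmp)
[8] flags=1000 LS?T → r3=0xd4
[9] flags=1000 CC?T → r3=0x8b

EXEC = [1,6,8,9]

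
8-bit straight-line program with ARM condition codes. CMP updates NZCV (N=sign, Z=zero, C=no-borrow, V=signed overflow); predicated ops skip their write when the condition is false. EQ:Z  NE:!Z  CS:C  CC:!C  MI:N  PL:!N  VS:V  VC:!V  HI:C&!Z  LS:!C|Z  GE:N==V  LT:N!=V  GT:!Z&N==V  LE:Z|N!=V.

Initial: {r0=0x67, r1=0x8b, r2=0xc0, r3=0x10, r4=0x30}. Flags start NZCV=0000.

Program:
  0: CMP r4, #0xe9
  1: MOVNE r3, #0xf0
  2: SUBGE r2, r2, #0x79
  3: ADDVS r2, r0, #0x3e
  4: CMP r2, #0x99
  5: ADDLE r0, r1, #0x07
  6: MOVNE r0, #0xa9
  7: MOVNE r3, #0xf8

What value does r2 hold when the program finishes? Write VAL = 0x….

[0] flags=0000 → (cmp)
[1] flags=0000 NE?T → r3=0xf0
[2] flags=0000 GE?T → r2=0x47
[3] flags=0000 VS?F → skip
[4] flags=1001 → (cmp)
[5] flags=1001 LE?F → skip
[6] flags=1001 NE?T → r0=0xa9
[7] flags=1001 NE?T → r3=0xf8

VAL = 0x47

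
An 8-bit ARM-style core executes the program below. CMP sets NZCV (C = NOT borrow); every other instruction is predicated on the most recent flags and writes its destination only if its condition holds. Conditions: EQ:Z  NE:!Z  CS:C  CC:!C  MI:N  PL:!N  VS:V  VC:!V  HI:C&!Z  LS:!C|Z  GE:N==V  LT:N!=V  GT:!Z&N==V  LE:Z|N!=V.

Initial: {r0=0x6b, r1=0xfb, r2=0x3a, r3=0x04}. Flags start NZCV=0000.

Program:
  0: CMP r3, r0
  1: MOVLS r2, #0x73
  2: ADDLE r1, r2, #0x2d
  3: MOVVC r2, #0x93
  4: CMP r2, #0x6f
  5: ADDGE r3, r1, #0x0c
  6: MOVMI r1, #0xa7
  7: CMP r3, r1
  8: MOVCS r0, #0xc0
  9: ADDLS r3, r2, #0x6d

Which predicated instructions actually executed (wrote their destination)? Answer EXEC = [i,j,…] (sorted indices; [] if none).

EXEC = [1,2,3,9]

0: ✓ CMP  NZCV=1000
1: ✓ MOVLS  r2←0x73
2: ✓ ADDLE  r1←0xa0
3: ✓ MOVVC  r2←0x93
4: ✓ CMP  NZCV=0011
5: · ADDGE
6: · MOVMI
7: ✓ CMP  NZCV=0000
8: · MOVCS
9: ✓ ADDLS  r3←0x00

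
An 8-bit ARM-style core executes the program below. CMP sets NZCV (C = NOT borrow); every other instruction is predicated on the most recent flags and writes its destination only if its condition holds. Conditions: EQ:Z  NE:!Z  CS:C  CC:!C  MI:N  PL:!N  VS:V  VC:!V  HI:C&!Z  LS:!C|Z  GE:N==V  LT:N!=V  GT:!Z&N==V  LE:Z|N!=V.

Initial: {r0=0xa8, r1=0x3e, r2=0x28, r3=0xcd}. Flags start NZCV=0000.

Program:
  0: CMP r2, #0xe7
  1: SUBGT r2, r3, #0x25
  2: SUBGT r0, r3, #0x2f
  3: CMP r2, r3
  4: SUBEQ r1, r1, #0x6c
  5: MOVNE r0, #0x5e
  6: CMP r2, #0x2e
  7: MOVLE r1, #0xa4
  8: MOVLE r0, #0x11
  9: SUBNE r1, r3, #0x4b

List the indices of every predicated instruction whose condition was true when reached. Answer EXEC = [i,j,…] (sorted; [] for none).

0: ✓ CMP  NZCV=0000
1: ✓ SUBGT  r2←0xa8
2: ✓ SUBGT  r0←0x9e
3: ✓ CMP  NZCV=1000
4: · SUBEQ
5: ✓ MOVNE  r0←0x5e
6: ✓ CMP  NZCV=0011
7: ✓ MOVLE  r1←0xa4
8: ✓ MOVLE  r0←0x11
9: ✓ SUBNE  r1←0x82

EXEC = [1,2,5,7,8,9]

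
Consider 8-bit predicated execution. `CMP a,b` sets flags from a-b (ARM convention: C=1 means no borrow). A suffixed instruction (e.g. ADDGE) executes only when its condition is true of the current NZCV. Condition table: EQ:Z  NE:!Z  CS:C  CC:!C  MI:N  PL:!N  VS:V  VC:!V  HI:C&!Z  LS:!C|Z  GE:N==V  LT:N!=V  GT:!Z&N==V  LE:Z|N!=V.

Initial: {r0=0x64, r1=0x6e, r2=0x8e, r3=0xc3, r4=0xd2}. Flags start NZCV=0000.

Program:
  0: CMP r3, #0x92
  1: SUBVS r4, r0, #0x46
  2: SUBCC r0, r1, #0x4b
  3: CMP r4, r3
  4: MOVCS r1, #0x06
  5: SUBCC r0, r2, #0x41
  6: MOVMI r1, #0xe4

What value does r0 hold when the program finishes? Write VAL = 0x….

VAL = 0x64

0: ✓ CMP  NZCV=0010
1: · SUBVS
2: · SUBCC
3: ✓ CMP  NZCV=0010
4: ✓ MOVCS  r1←0x06
5: · SUBCC
6: · MOVMI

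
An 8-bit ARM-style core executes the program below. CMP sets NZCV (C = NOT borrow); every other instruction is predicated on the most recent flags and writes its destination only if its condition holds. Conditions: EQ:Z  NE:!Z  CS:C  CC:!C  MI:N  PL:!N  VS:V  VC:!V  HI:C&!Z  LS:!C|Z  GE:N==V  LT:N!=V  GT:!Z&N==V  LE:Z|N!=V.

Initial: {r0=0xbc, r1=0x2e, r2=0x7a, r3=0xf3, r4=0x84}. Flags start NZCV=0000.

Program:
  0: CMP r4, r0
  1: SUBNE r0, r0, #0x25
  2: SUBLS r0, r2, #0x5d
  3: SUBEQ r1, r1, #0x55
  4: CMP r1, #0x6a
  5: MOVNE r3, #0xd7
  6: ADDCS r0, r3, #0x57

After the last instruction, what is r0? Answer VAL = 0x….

VAL = 0x1d

0: ✓ CMP  NZCV=1000
1: ✓ SUBNE  r0←0x97
2: ✓ SUBLS  r0←0x1d
3: · SUBEQ
4: ✓ CMP  NZCV=1000
5: ✓ MOVNE  r3←0xd7
6: · ADDCS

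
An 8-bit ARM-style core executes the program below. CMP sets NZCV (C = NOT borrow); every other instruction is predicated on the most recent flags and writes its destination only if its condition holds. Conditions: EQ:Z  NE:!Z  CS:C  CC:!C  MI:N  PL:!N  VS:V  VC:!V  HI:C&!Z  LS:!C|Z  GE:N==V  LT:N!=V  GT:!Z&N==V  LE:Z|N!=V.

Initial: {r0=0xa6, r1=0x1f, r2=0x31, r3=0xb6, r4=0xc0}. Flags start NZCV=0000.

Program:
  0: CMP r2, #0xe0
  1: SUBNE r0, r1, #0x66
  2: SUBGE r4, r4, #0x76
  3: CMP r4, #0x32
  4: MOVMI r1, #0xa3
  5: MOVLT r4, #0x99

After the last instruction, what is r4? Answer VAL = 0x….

VAL = 0x4a

[0] flags=0000 → (cmp)
[1] flags=0000 NE?T → r0=0xb9
[2] flags=0000 GE?T → r4=0x4a
[3] flags=0010 → (cmp)
[4] flags=0010 MI?F → skip
[5] flags=0010 LT?F → skip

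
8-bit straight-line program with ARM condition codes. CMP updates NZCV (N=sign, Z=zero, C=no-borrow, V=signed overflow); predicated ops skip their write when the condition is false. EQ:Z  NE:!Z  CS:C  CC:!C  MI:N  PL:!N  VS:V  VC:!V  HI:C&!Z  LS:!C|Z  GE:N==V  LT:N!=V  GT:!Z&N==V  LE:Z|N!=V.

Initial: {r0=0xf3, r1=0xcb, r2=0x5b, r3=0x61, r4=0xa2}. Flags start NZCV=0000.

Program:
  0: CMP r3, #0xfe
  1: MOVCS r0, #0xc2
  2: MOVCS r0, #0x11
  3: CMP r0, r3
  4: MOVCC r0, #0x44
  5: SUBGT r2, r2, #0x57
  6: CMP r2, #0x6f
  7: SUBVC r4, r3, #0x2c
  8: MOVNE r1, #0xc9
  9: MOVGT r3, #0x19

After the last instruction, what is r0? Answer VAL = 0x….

0: ✓ CMP  NZCV=0000
1: · MOVCS
2: · MOVCS
3: ✓ CMP  NZCV=1010
4: · MOVCC
5: · SUBGT
6: ✓ CMP  NZCV=1000
7: ✓ SUBVC  r4←0x35
8: ✓ MOVNE  r1←0xc9
9: · MOVGT

VAL = 0xf3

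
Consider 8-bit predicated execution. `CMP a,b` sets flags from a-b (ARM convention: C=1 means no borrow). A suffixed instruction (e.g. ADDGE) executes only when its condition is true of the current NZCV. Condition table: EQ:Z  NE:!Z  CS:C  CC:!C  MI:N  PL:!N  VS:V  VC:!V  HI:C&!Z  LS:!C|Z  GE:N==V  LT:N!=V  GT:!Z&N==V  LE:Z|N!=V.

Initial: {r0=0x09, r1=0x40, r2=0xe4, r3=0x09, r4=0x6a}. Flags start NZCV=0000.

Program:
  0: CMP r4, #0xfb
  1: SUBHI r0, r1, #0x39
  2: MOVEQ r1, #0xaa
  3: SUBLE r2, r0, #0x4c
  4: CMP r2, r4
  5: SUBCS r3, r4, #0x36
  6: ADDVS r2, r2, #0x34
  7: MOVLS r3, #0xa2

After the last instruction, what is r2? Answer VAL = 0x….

0: ✓ CMP  NZCV=0000
1: · SUBHI
2: · MOVEQ
3: · SUBLE
4: ✓ CMP  NZCV=0011
5: ✓ SUBCS  r3←0x34
6: ✓ ADDVS  r2←0x18
7: · MOVLS

VAL = 0x18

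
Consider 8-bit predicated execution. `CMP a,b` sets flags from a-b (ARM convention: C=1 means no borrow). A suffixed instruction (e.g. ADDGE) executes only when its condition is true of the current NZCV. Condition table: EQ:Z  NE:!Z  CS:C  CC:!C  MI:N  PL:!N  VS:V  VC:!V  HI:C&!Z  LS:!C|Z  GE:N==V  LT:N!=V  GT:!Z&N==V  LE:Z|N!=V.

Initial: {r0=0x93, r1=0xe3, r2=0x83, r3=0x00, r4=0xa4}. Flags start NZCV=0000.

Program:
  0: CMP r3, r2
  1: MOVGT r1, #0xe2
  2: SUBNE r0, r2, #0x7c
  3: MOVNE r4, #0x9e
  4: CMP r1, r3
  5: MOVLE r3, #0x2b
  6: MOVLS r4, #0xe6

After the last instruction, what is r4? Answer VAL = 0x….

VAL = 0x9e

[0] flags=0000 → (cmp)
[1] flags=0000 GT?T → r1=0xe2
[2] flags=0000 NE?T → r0=0x07
[3] flags=0000 NE?T → r4=0x9e
[4] flags=1010 → (cmp)
[5] flags=1010 LE?T → r3=0x2b
[6] flags=1010 LS?F → skip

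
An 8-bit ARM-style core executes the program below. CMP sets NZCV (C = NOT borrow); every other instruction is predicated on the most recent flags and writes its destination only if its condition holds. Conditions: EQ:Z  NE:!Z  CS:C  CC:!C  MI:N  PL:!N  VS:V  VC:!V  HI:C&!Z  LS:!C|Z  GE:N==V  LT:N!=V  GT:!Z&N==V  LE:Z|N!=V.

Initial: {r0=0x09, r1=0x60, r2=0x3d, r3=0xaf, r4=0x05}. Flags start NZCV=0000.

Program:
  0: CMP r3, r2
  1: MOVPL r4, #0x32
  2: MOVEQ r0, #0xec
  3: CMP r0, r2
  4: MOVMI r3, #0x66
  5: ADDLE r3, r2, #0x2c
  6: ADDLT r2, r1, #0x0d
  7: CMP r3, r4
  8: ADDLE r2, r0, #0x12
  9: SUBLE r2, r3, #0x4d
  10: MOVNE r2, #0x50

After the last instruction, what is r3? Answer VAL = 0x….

[0] flags=0011 → (cmp)
[1] flags=0011 PL?T → r4=0x32
[2] flags=0011 EQ?F → skip
[3] flags=1000 → (cmp)
[4] flags=1000 MI?T → r3=0x66
[5] flags=1000 LE?T → r3=0x69
[6] flags=1000 LT?T → r2=0x6d
[7] flags=0010 → (cmp)
[8] flags=0010 LE?F → skip
[9] flags=0010 LE?F → skip
[10] flags=0010 NE?T → r2=0x50

VAL = 0x69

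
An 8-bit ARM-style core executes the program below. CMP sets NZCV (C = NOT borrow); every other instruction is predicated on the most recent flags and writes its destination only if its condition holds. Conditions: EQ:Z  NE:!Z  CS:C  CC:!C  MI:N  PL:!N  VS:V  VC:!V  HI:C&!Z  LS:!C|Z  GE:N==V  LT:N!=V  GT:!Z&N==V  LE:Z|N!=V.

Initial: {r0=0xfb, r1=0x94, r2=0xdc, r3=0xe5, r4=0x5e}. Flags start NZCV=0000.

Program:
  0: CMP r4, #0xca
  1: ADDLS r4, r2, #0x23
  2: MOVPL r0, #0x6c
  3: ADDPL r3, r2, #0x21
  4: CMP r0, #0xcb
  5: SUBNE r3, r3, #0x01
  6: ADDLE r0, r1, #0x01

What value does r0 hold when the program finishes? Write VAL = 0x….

VAL = 0xfb

[0] flags=1001 → (cmp)
[1] flags=1001 LS?T → r4=0xff
[2] flags=1001 PL?F → skip
[3] flags=1001 PL?F → skip
[4] flags=0010 → (cmp)
[5] flags=0010 NE?T → r3=0xe4
[6] flags=0010 LE?F → skip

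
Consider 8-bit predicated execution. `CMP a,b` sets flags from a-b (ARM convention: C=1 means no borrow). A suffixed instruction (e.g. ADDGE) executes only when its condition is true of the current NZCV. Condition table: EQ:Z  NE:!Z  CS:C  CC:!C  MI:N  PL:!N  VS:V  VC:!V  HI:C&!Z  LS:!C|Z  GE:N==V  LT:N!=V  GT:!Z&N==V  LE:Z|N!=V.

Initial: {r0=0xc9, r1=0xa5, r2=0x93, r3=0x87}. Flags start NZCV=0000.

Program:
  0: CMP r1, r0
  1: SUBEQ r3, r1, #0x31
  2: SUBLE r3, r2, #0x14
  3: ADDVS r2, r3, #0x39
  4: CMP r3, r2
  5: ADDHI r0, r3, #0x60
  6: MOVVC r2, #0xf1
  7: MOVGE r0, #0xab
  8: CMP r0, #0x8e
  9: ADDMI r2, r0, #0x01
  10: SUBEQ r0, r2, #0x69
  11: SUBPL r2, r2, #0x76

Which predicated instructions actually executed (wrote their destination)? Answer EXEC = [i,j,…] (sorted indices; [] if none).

0: ✓ CMP  NZCV=1000
1: · SUBEQ
2: ✓ SUBLE  r3←0x7f
3: · ADDVS
4: ✓ CMP  NZCV=1001
5: · ADDHI
6: · MOVVC
7: ✓ MOVGE  r0←0xab
8: ✓ CMP  NZCV=0010
9: · ADDMI
10: · SUBEQ
11: ✓ SUBPL  r2←0x1d

EXEC = [2,7,11]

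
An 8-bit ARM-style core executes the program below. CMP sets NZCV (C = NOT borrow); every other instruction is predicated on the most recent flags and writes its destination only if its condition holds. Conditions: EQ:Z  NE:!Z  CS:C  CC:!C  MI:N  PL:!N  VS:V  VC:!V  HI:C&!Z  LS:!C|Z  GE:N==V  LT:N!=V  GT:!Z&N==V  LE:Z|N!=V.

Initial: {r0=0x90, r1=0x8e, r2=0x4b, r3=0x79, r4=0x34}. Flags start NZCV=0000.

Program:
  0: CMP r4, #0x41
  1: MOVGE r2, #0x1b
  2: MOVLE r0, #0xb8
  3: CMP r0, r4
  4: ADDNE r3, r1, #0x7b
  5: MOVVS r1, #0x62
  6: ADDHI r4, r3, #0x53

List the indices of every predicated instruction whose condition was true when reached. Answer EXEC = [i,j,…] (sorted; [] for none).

EXEC = [2,4,6]

0: ✓ CMP  NZCV=1000
1: · MOVGE
2: ✓ MOVLE  r0←0xb8
3: ✓ CMP  NZCV=1010
4: ✓ ADDNE  r3←0x09
5: · MOVVS
6: ✓ ADDHI  r4←0x5c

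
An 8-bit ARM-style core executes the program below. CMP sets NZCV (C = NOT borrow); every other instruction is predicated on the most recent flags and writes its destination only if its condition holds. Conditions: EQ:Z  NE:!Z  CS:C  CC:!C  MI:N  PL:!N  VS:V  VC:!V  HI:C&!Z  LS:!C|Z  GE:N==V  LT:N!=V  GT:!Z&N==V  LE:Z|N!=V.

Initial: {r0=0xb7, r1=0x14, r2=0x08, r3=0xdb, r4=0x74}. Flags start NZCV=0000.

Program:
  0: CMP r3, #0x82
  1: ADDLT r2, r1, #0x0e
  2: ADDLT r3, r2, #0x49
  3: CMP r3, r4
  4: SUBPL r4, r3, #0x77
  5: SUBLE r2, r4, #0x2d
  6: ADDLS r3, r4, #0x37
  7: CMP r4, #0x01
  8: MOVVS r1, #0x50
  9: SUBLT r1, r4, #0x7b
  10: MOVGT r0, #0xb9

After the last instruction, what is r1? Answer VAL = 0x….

VAL = 0x14

0: ✓ CMP  NZCV=0010
1: · ADDLT
2: · ADDLT
3: ✓ CMP  NZCV=0011
4: ✓ SUBPL  r4←0x64
5: ✓ SUBLE  r2←0x37
6: · ADDLS
7: ✓ CMP  NZCV=0010
8: · MOVVS
9: · SUBLT
10: ✓ MOVGT  r0←0xb9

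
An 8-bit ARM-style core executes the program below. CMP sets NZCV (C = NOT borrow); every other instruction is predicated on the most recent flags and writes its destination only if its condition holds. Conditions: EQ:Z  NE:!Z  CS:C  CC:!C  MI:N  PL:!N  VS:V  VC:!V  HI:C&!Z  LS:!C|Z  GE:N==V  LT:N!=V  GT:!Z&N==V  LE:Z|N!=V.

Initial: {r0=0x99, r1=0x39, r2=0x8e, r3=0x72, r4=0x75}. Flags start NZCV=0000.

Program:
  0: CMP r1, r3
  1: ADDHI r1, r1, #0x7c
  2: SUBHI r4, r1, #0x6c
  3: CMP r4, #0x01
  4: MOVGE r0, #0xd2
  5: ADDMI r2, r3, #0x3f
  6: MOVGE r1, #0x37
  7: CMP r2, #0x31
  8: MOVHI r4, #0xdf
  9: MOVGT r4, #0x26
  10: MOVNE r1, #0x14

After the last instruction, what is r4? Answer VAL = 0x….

VAL = 0xdf

0: ✓ CMP  NZCV=1000
1: · ADDHI
2: · SUBHI
3: ✓ CMP  NZCV=0010
4: ✓ MOVGE  r0←0xd2
5: · ADDMI
6: ✓ MOVGE  r1←0x37
7: ✓ CMP  NZCV=0011
8: ✓ MOVHI  r4←0xdf
9: · MOVGT
10: ✓ MOVNE  r1←0x14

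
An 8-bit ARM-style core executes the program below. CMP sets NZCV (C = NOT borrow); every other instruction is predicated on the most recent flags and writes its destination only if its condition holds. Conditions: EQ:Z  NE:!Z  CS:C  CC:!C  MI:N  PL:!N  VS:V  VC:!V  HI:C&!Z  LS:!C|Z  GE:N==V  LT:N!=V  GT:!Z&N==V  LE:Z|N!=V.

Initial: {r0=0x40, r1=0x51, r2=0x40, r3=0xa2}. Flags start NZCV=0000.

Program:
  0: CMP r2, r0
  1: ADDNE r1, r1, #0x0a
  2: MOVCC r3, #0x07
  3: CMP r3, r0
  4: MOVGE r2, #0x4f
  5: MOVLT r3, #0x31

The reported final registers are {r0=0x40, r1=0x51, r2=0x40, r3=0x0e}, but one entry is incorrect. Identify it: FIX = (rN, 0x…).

0: ✓ CMP  NZCV=0110
1: · ADDNE
2: · MOVCC
3: ✓ CMP  NZCV=0011
4: · MOVGE
5: ✓ MOVLT  r3←0x31

FIX = (r3, 0x31)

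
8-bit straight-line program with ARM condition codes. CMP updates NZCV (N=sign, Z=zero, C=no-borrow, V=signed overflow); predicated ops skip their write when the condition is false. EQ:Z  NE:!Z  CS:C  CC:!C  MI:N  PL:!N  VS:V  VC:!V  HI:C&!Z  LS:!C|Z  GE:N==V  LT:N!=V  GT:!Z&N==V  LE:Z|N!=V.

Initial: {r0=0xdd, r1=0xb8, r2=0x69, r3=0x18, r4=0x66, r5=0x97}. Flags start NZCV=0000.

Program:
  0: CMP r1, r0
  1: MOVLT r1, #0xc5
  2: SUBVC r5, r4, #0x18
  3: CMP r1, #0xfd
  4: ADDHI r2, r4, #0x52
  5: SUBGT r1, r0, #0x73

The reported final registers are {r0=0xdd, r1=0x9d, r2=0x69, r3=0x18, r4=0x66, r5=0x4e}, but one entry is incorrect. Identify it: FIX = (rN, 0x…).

FIX = (r1, 0xc5)

[0] flags=1000 → (cmp)
[1] flags=1000 LT?T → r1=0xc5
[2] flags=1000 VC?T → r5=0x4e
[3] flags=1000 → (cmp)
[4] flags=1000 HI?F → skip
[5] flags=1000 GT?F → skip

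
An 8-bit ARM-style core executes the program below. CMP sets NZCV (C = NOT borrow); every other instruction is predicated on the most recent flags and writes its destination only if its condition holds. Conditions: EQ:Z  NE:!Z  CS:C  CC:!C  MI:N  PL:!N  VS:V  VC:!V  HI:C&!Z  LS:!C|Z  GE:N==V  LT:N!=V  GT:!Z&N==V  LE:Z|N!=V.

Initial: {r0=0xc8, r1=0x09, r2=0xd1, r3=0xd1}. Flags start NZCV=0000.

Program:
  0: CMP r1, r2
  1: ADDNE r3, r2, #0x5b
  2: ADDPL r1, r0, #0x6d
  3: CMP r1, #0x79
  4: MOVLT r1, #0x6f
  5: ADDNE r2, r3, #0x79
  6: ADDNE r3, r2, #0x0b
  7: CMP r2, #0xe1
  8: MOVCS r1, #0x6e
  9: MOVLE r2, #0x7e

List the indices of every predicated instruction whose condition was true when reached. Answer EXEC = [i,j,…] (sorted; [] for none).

0: ✓ CMP  NZCV=0000
1: ✓ ADDNE  r3←0x2c
2: ✓ ADDPL  r1←0x35
3: ✓ CMP  NZCV=1000
4: ✓ MOVLT  r1←0x6f
5: ✓ ADDNE  r2←0xa5
6: ✓ ADDNE  r3←0xb0
7: ✓ CMP  NZCV=1000
8: · MOVCS
9: ✓ MOVLE  r2←0x7e

EXEC = [1,2,4,5,6,9]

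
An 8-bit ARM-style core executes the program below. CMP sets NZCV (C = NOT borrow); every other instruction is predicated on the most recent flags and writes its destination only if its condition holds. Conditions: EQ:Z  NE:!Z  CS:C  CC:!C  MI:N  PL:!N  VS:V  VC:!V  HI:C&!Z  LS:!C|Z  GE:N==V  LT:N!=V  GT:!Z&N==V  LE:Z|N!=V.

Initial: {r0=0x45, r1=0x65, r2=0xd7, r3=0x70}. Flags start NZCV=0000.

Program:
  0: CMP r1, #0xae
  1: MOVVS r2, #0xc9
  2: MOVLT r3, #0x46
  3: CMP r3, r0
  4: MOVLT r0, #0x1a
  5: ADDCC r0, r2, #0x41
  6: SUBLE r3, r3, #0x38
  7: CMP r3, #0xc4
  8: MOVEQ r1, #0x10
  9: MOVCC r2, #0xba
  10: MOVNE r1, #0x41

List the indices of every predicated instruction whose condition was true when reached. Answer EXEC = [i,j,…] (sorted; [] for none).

EXEC = [1,9,10]

0: ✓ CMP  NZCV=1001
1: ✓ MOVVS  r2←0xc9
2: · MOVLT
3: ✓ CMP  NZCV=0010
4: · MOVLT
5: · ADDCC
6: · SUBLE
7: ✓ CMP  NZCV=1001
8: · MOVEQ
9: ✓ MOVCC  r2←0xba
10: ✓ MOVNE  r1←0x41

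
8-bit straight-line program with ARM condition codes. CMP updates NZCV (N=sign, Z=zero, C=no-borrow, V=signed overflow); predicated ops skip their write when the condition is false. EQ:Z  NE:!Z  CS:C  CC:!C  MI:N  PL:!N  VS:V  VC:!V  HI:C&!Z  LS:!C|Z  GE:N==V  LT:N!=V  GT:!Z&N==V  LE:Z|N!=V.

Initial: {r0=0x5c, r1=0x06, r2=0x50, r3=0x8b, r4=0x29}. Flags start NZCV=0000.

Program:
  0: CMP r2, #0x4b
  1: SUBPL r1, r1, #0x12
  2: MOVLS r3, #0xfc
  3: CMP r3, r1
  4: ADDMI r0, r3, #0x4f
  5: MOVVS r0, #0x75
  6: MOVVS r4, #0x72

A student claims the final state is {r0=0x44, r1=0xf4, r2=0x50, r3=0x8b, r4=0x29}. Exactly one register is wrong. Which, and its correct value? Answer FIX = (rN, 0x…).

FIX = (r0, 0xda)

0: ✓ CMP  NZCV=0010
1: ✓ SUBPL  r1←0xf4
2: · MOVLS
3: ✓ CMP  NZCV=1000
4: ✓ ADDMI  r0←0xda
5: · MOVVS
6: · MOVVS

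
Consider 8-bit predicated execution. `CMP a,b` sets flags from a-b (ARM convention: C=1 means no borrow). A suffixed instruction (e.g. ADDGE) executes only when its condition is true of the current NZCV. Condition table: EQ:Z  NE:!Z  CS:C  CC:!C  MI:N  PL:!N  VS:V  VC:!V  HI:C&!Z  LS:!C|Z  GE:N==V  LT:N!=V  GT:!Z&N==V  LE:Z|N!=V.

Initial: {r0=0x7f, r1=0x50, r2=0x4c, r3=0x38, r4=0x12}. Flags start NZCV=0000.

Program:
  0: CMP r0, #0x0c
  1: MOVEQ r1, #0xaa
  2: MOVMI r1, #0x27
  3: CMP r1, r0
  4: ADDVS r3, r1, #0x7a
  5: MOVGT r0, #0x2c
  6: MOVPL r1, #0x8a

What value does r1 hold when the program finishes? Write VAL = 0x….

VAL = 0x50

[0] flags=0010 → (cmp)
[1] flags=0010 EQ?F → skip
[2] flags=0010 MI?F → skip
[3] flags=1000 → (cmp)
[4] flags=1000 VS?F → skip
[5] flags=1000 GT?F → skip
[6] flags=1000 PL?F → skip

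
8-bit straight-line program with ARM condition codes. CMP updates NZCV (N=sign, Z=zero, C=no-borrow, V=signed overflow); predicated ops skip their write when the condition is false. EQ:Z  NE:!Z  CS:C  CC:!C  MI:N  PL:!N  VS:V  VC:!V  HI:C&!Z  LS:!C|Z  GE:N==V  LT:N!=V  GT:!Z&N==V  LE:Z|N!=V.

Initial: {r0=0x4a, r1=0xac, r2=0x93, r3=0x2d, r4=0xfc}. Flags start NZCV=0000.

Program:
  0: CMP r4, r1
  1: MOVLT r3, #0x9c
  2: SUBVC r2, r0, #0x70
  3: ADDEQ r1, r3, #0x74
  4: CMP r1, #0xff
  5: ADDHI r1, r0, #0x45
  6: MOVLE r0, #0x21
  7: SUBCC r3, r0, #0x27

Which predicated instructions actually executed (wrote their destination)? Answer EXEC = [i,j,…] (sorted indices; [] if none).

EXEC = [2,6,7]

[0] flags=0010 → (cmp)
[1] flags=0010 LT?F → skip
[2] flags=0010 VC?T → r2=0xda
[3] flags=0010 EQ?F → skip
[4] flags=1000 → (cmp)
[5] flags=1000 HI?F → skip
[6] flags=1000 LE?T → r0=0x21
[7] flags=1000 CC?T → r3=0xfa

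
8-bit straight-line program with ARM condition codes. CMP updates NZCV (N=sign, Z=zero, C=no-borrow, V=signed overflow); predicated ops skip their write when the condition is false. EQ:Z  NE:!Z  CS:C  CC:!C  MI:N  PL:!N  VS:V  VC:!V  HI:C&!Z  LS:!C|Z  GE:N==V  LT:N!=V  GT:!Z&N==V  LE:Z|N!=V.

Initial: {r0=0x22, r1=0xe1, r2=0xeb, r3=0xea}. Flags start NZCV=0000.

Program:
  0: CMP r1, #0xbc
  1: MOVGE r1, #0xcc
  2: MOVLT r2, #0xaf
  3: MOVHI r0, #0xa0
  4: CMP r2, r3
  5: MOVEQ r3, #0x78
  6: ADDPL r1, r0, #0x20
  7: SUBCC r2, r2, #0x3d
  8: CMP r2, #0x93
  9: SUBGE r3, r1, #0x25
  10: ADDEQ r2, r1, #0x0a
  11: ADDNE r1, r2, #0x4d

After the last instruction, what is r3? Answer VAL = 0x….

VAL = 0x9b

[0] flags=0010 → (cmp)
[1] flags=0010 GE?T → r1=0xcc
[2] flags=0010 LT?F → skip
[3] flags=0010 HI?T → r0=0xa0
[4] flags=0010 → (cmp)
[5] flags=0010 EQ?F → skip
[6] flags=0010 PL?T → r1=0xc0
[7] flags=0010 CC?F → skip
[8] flags=0010 → (cmp)
[9] flags=0010 GE?T → r3=0x9b
[10] flags=0010 EQ?F → skip
[11] flags=0010 NE?T → r1=0x38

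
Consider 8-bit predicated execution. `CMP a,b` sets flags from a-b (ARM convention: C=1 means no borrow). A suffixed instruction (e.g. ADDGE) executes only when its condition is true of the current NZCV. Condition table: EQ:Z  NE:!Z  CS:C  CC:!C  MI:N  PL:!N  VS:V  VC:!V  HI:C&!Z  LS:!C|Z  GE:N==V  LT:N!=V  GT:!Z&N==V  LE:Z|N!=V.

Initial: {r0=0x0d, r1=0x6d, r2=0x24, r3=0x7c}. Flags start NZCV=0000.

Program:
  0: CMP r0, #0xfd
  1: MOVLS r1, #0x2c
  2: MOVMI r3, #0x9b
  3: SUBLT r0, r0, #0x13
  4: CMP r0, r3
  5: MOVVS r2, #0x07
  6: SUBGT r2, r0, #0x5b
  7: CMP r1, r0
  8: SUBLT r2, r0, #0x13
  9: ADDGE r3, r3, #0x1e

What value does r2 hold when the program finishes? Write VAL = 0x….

[0] flags=0000 → (cmp)
[1] flags=0000 LS?T → r1=0x2c
[2] flags=0000 MI?F → skip
[3] flags=0000 LT?F → skip
[4] flags=1000 → (cmp)
[5] flags=1000 VS?F → skip
[6] flags=1000 GT?F → skip
[7] flags=0010 → (cmp)
[8] flags=0010 LT?F → skip
[9] flags=0010 GE?T → r3=0x9a

VAL = 0x24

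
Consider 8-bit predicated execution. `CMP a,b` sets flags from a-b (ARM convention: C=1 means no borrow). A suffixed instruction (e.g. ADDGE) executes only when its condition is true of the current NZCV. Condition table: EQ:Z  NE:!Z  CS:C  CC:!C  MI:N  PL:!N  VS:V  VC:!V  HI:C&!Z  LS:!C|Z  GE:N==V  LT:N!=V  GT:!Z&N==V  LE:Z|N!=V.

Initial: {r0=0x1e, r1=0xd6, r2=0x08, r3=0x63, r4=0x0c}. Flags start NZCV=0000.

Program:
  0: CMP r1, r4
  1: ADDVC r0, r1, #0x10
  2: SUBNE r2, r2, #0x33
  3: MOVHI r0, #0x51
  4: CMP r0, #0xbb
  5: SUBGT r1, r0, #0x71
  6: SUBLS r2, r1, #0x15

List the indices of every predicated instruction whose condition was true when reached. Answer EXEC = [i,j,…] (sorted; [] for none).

EXEC = [1,2,3,5,6]

0: ✓ CMP  NZCV=1010
1: ✓ ADDVC  r0←0xe6
2: ✓ SUBNE  r2←0xd5
3: ✓ MOVHI  r0←0x51
4: ✓ CMP  NZCV=1001
5: ✓ SUBGT  r1←0xe0
6: ✓ SUBLS  r2←0xcb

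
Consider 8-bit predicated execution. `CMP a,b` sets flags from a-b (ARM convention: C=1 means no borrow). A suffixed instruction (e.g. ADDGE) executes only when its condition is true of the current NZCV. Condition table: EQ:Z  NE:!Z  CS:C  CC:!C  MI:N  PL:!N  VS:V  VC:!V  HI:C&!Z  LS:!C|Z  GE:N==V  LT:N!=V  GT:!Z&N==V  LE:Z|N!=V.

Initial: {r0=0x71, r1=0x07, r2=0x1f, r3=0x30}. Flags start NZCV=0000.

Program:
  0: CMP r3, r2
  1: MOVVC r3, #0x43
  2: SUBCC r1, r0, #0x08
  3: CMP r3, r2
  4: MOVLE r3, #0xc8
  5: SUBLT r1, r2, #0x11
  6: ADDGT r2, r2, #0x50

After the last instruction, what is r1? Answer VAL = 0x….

0: ✓ CMP  NZCV=0010
1: ✓ MOVVC  r3←0x43
2: · SUBCC
3: ✓ CMP  NZCV=0010
4: · MOVLE
5: · SUBLT
6: ✓ ADDGT  r2←0x6f

VAL = 0x07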